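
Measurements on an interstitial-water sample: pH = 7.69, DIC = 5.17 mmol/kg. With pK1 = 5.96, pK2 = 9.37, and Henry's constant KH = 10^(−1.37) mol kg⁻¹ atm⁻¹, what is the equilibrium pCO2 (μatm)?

pCO2 = 2170 μatm

α₀ = 1 / (1 + K1/[H⁺] + K1K2/[H⁺]²) = 1 / (1 + 10^+1.73 + 10^+0.05)
   = 1 / (1 + 53.703 + 1.1220) = 1/55.825 = 0.01791
[CO2*] = α₀ × DIC = 0.01791 × 5.17 = 0.09261 mmol/kg
pCO2 = [CO2*]/KH = 9.261×10^-5 / 4.266×10^-2 = 2170 μatm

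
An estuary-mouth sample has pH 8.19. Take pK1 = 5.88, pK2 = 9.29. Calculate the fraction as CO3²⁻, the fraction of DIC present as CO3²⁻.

α₂ = 0.0733

α₂ = 1 / (1 + [H⁺]/K2 + [H⁺]²/(K1K2)) = 1 / (1 + 10^+1.10 + 10^-1.21)
   = 1 / (1 + 12.589 + 0.061660) = 1/13.651 = 0.07326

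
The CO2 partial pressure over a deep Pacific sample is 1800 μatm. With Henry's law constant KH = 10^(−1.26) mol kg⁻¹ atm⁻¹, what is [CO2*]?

KH = 10^(−1.26) = 5.495×10^-2 mol kg⁻¹ atm⁻¹
[CO2*] = KH · pCO2 = 5.495×10^-2 × 1800×10^-6 atm = 9.89×10^-5 mol/kg

[CO2*] = 98.9 μmol/kg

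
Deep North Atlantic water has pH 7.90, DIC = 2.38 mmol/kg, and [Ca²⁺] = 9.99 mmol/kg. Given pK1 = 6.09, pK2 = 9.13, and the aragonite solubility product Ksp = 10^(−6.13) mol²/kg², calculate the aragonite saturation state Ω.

α₂ = 1 / (1 + [H⁺]/K2 + [H⁺]²/(K1K2)) = 1 / (1 + 10^+1.23 + 10^-0.58)
   = 1 / (1 + 16.982 + 0.26303) = 1/18.245 = 0.05481
[CO3²⁻] = α₂ × DIC = 0.05481 × 2.38 = 0.1304 mmol/kg
Ksp = 10^(−6.13) = 7.413×10^-7
Ω = [Ca²⁺][CO3²⁻]/Ksp = (9.99×10^-3)(1.304×10^-4) / 7.413×10^-7 = 1.76

Ω = 1.76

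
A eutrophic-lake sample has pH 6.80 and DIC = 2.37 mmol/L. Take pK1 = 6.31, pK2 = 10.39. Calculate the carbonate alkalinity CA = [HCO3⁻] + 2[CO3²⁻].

CA = 1.79 mmol/L

CA = [HCO3⁻] + 2[CO3²⁻] = (α₁ + 2α₂)·DIC
At pH 6.80: [H⁺]/K1 = 10^-0.49 = 0.32359, K2/[H⁺] = 10^-3.59 = 0.00025704
α₁ = 1/(1 + 0.32359 + 0.00025704) = 1/1.3239 = 0.7554; α₂ = α₁·K2/[H⁺] = 0.0001942
α₁ + 2α₂ = 0.7558
CA = 0.7558 × 2.37 = 1.79 mmol/L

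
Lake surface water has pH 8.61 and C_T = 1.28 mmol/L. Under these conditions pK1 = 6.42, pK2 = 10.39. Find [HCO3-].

[HCO3⁻] = 1.25 mmol/L

α₁ = 1 / (1 + [H⁺]/K1 + K2/[H⁺]) = 1 / (1 + 10^-2.19 + 10^-1.78)
   = 1 / (1 + 0.0064565 + 0.016596) = 1/1.0231 = 0.9775
[HCO3⁻] = α₁ × DIC = 0.9775 × 1.28 = 1.25 mmol/L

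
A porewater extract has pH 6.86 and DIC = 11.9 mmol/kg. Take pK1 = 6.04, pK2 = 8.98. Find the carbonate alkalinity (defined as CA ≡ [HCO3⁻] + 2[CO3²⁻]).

CA = 10.4 mmol/kg

CA = [HCO3⁻] + 2[CO3²⁻] = (α₁ + 2α₂)·DIC
At pH 6.86: [H⁺]/K1 = 10^-0.82 = 0.15136, K2/[H⁺] = 10^-2.12 = 0.0075858
α₁ = 1/(1 + 0.15136 + 0.0075858) = 1/1.1589 = 0.8629; α₂ = α₁·K2/[H⁺] = 0.006545
α₁ + 2α₂ = 0.8759
CA = 0.8759 × 11.9 = 10.4 mmol/kg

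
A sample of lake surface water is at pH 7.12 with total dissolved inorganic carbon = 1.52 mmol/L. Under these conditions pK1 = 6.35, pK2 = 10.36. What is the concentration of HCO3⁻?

α₁ = 1 / (1 + [H⁺]/K1 + K2/[H⁺]) = 1 / (1 + 10^-0.77 + 10^-3.24)
   = 1 / (1 + 0.16982 + 0.00057544) = 1/1.1704 = 0.8544
[HCO3⁻] = α₁ × DIC = 0.8544 × 1.52 = 1.30 mmol/L

[HCO3⁻] = 1.30 mmol/L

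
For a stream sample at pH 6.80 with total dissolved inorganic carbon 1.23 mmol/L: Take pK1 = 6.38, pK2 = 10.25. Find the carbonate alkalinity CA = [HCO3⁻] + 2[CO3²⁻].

CA = [HCO3⁻] + 2[CO3²⁻] = (α₁ + 2α₂)·DIC
At pH 6.80: [H⁺]/K1 = 10^-0.42 = 0.38019, K2/[H⁺] = 10^-3.45 = 0.00035481
α₁ = 1/(1 + 0.38019 + 0.00035481) = 1/1.3805 = 0.7244; α₂ = α₁·K2/[H⁺] = 0.0002570
α₁ + 2α₂ = 0.7249
CA = 0.7249 × 1.23 = 0.892 mmol/L

CA = 0.892 mmol/L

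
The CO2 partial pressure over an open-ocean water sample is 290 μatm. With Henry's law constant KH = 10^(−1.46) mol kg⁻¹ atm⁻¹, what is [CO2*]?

[CO2*] = 10.1 μmol/kg

KH = 10^(−1.46) = 3.467×10^-2 mol kg⁻¹ atm⁻¹
[CO2*] = KH · pCO2 = 3.467×10^-2 × 290×10^-6 atm = 1.01×10^-5 mol/kg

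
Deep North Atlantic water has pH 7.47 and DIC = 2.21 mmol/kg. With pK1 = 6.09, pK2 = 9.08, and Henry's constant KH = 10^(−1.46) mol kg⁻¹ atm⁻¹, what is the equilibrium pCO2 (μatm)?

pCO2 = 2490 μatm

α₀ = 1 / (1 + K1/[H⁺] + K1K2/[H⁺]²) = 1 / (1 + 10^+1.38 + 10^-0.23)
   = 1 / (1 + 23.988 + 0.58884) = 1/25.577 = 0.03910
[CO2*] = α₀ × DIC = 0.03910 × 2.21 = 0.08641 mmol/kg
pCO2 = [CO2*]/KH = 8.641×10^-5 / 3.467×10^-2 = 2490 μatm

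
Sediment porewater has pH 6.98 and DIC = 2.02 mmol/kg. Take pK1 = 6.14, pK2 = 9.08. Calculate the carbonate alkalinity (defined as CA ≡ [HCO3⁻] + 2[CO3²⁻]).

CA = 1.78 mmol/kg

CA = [HCO3⁻] + 2[CO3²⁻] = (α₁ + 2α₂)·DIC
At pH 6.98: [H⁺]/K1 = 10^-0.84 = 0.14454, K2/[H⁺] = 10^-2.10 = 0.0079433
α₁ = 1/(1 + 0.14454 + 0.0079433) = 1/1.1525 = 0.8677; α₂ = α₁·K2/[H⁺] = 0.006892
α₁ + 2α₂ = 0.8815
CA = 0.8815 × 2.02 = 1.78 mmol/kg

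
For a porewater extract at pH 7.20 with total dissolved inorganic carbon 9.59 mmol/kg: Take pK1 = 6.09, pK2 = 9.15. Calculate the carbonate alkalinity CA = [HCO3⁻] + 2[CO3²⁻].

CA = [HCO3⁻] + 2[CO3²⁻] = (α₁ + 2α₂)·DIC
At pH 7.20: [H⁺]/K1 = 10^-1.11 = 0.077625, K2/[H⁺] = 10^-1.95 = 0.011220
α₁ = 1/(1 + 0.077625 + 0.011220) = 1/1.0888 = 0.9184; α₂ = α₁·K2/[H⁺] = 0.01030
α₁ + 2α₂ = 0.9390
CA = 0.9390 × 9.59 = 9.01 mmol/kg

CA = 9.01 mmol/kg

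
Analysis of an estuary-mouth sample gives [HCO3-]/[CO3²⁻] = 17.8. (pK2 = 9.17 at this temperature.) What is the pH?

pH = 7.92

From K2 = [H⁺][CO3²⁻]/[HCO3-]:  pH = pK2 − log₁₀([HCO3-]/[CO3²⁻])
log₁₀(17.8) = +1.250
pH = 9.17 − (+1.250) = 7.92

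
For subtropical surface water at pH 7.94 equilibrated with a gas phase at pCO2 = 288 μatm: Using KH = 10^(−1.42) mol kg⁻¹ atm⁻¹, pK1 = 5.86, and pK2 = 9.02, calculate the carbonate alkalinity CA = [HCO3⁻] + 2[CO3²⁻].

CA = 1.54 mmol/kg

[CO2*] = KH · pCO2 = 10^(−1.42) × 288×10^-6 = 1.095×10^-5 mol/kg
α₀ = 1/(1 + K1/[H⁺] + K1K2/[H⁺]²) = 1/(1 + 10^+2.08 + 10^+1.00) = 0.007620
DIC = [CO2*]/α₀ = 1.095×10^-5 / 0.007620 = 1.437 mmol/kg
CA = (α₁ + 2α₂)·DIC = (0.9162 + 2×0.07620) × 1.437 = 1.54 mmol/kg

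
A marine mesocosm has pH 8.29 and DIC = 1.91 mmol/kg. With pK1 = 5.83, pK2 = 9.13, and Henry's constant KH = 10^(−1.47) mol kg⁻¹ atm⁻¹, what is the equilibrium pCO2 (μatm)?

pCO2 = 170 μatm

α₀ = 1 / (1 + K1/[H⁺] + K1K2/[H⁺]²) = 1 / (1 + 10^+2.46 + 10^+1.62)
   = 1 / (1 + 288.40 + 41.687) = 1/331.09 = 0.003020
[CO2*] = α₀ × DIC = 0.003020 × 1.91 = 0.005769 mmol/kg = 5.769 μmol/kg
pCO2 = [CO2*]/KH = 5.769×10^-6 / 3.388×10^-2 = 170 μatm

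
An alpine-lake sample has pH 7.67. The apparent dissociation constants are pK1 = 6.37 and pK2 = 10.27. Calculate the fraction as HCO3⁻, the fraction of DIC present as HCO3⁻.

α₁ = 1 / (1 + [H⁺]/K1 + K2/[H⁺]) = 1 / (1 + 10^-1.30 + 10^-2.60)
   = 1 / (1 + 0.050119 + 0.0025119) = 1/1.0526 = 0.9500

α₁ = 0.950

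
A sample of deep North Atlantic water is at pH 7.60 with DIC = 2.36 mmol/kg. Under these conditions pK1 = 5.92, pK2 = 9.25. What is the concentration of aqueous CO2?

α₀ = 1 / (1 + K1/[H⁺] + K1K2/[H⁺]²) = 1 / (1 + 10^+1.68 + 10^+0.03)
   = 1 / (1 + 47.863 + 1.0715) = 1/49.935 = 0.02003
[CO2*] = α₀ × DIC = 0.02003 × 2.36 = 0.0473 mmol/kg

[CO2*] = 0.0473 mmol/kg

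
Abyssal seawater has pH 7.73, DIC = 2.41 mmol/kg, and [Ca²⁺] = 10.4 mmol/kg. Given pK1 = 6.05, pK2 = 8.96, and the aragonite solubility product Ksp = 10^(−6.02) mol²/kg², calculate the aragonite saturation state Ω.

α₂ = 1 / (1 + [H⁺]/K2 + [H⁺]²/(K1K2)) = 1 / (1 + 10^+1.23 + 10^-0.45)
   = 1 / (1 + 16.982 + 0.35481) = 1/18.337 = 0.05453
[CO3²⁻] = α₂ × DIC = 0.05453 × 2.41 = 0.1314 mmol/kg
Ksp = 10^(−6.02) = 9.550×10^-7
Ω = [Ca²⁺][CO3²⁻]/Ksp = (10.4×10^-3)(1.314×10^-4) / 9.550×10^-7 = 1.43

Ω = 1.43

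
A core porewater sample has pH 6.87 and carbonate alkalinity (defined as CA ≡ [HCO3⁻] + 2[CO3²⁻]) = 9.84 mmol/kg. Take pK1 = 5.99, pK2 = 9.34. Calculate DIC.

CA = [HCO3⁻] + 2[CO3²⁻] = (α₁ + 2α₂)·DIC
At pH 6.87: [H⁺]/K1 = 10^-0.88 = 0.13183, K2/[H⁺] = 10^-2.47 = 0.0033884
α₁ = 1/(1 + 0.13183 + 0.0033884) = 1/1.1352 = 0.8809; α₂ = α₁·K2/[H⁺] = 0.002985
α₁ + 2α₂ = 0.8869
DIC = CA / (α₁ + 2α₂) = 9.84 / 0.8869 = 11.1 mmol/kg

DIC = 11.1 mmol/kg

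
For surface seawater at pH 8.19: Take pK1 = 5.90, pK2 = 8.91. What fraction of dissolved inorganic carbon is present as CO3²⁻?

α₂ = 0.159

α₂ = 1 / (1 + [H⁺]/K2 + [H⁺]²/(K1K2)) = 1 / (1 + 10^+0.72 + 10^-1.57)
   = 1 / (1 + 5.2481 + 0.026915) = 1/6.2750 = 0.1594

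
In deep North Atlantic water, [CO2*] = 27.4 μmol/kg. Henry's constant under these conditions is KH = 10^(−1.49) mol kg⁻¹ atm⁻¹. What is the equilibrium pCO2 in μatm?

KH = 10^(−1.49) = 3.236×10^-2 mol kg⁻¹ atm⁻¹
pCO2 = [CO2*]/KH = 27.4×10^-6 / 3.236×10^-2 = 8.47×10^-4 atm = 847 μatm

pCO2 = 847 μatm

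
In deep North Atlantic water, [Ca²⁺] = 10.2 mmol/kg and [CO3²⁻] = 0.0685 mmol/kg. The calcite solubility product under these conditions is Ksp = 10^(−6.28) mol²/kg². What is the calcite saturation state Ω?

Ksp = 10^(−6.28) = 5.248×10^-7
Ω = [Ca²⁺][CO3²⁻]/Ksp = (10.2×10^-3)(0.0685×10^-3) / 5.248×10^-7 = 1.33

Ω = 1.33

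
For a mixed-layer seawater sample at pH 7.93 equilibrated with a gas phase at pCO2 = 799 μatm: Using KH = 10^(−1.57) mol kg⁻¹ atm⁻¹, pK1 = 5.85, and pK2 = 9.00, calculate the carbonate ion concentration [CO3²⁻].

[CO2*] = KH · pCO2 = 10^(−1.57) × 799×10^-6 = 2.151×10^-5 mol/kg
α₀ = 1/(1 + K1/[H⁺] + K1K2/[H⁺]²) = 1/(1 + 10^+2.08 + 10^+1.01) = 0.007607
DIC = [CO2*]/α₀ = 2.151×10^-5 / 0.007607 = 2.827 mmol/kg
[CO3²⁻] = α₂·DIC; α₂ = 0.07784, so [CO3²⁻] = 0.07784 × 2.827 = 0.220 mmol/kg

[CO3²⁻] = 0.220 mmol/kg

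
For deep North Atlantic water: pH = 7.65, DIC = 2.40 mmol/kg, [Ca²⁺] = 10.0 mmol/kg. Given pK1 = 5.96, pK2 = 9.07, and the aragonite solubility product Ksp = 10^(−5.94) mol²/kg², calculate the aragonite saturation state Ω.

α₂ = 1 / (1 + [H⁺]/K2 + [H⁺]²/(K1K2)) = 1 / (1 + 10^+1.42 + 10^-0.27)
   = 1 / (1 + 26.303 + 0.53703) = 1/27.840 = 0.03592
[CO3²⁻] = α₂ × DIC = 0.03592 × 2.40 = 0.08621 mmol/kg
Ksp = 10^(−5.94) = 1.148×10^-6
Ω = [Ca²⁺][CO3²⁻]/Ksp = (10.0×10^-3)(8.621×10^-5) / 1.148×10^-6 = 0.751

Ω = 0.751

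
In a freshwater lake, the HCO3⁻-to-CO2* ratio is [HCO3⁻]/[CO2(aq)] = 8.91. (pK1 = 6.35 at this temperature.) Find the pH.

From K1 = [H⁺][HCO3⁻]/[CO2(aq)]:  pH = pK1 + log₁₀([HCO3⁻]/[CO2(aq)])
log₁₀(8.91) = +0.950
pH = 6.35 + (+0.950) = 7.30

pH = 7.30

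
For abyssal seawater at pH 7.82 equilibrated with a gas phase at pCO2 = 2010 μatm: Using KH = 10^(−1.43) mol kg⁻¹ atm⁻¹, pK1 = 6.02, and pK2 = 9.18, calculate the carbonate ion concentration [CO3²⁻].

[CO3²⁻] = 0.206 mmol/kg

[CO2*] = KH · pCO2 = 10^(−1.43) × 2010×10^-6 = 7.468×10^-5 mol/kg
α₀ = 1/(1 + K1/[H⁺] + K1K2/[H⁺]²) = 1/(1 + 10^+1.80 + 10^+0.44) = 0.01496
DIC = [CO2*]/α₀ = 7.468×10^-5 / 0.01496 = 4.992 mmol/kg
[CO3²⁻] = α₂·DIC; α₂ = 0.04120, so [CO3²⁻] = 0.04120 × 4.992 = 0.206 mmol/kg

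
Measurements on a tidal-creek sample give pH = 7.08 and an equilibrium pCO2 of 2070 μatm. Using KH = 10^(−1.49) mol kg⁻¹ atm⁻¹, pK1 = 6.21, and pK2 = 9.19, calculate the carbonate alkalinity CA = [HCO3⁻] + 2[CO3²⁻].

CA = 0.504 mmol/kg

[CO2*] = KH · pCO2 = 10^(−1.49) × 2070×10^-6 = 6.698×10^-5 mol/kg
α₀ = 1/(1 + K1/[H⁺] + K1K2/[H⁺]²) = 1/(1 + 10^+0.87 + 10^-1.24) = 0.1181
DIC = [CO2*]/α₀ = 6.698×10^-5 / 0.1181 = 0.5674 mmol/kg
CA = (α₁ + 2α₂)·DIC = (0.8752 + 2×0.006793) × 0.5674 = 0.504 mmol/kg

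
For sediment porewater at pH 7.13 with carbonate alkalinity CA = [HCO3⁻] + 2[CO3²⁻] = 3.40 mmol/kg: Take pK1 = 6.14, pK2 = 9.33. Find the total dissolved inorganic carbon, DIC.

DIC = 3.72 mmol/kg

CA = [HCO3⁻] + 2[CO3²⁻] = (α₁ + 2α₂)·DIC
At pH 7.13: [H⁺]/K1 = 10^-0.99 = 0.10233, K2/[H⁺] = 10^-2.20 = 0.0063096
α₁ = 1/(1 + 0.10233 + 0.0063096) = 1/1.1086 = 0.9020; α₂ = α₁·K2/[H⁺] = 0.005691
α₁ + 2α₂ = 0.9134
DIC = CA / (α₁ + 2α₂) = 3.40 / 0.9134 = 3.72 mmol/kg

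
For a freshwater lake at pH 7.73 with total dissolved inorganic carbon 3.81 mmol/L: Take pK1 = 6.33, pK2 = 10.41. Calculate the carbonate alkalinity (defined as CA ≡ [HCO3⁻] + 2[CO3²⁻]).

CA = 3.67 mmol/L

CA = [HCO3⁻] + 2[CO3²⁻] = (α₁ + 2α₂)·DIC
At pH 7.73: [H⁺]/K1 = 10^-1.40 = 0.039811, K2/[H⁺] = 10^-2.68 = 0.0020893
α₁ = 1/(1 + 0.039811 + 0.0020893) = 1/1.0419 = 0.9598; α₂ = α₁·K2/[H⁺] = 0.002005
α₁ + 2α₂ = 0.9638
CA = 0.9638 × 3.81 = 3.67 mmol/L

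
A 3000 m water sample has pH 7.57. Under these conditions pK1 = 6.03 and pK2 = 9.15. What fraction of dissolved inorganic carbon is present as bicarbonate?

α₁ = 0.948

α₁ = 1 / (1 + [H⁺]/K1 + K2/[H⁺]) = 1 / (1 + 10^-1.54 + 10^-1.58)
   = 1 / (1 + 0.028840 + 0.026303) = 1/1.0551 = 0.9477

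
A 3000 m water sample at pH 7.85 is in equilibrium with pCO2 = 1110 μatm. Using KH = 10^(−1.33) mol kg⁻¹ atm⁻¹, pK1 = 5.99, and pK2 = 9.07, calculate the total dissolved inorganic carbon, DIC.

DIC = 4.04 mmol/kg

[CO2*] = KH · pCO2 = 10^(−1.33) × 1110×10^-6 = 5.192×10^-5 mol/kg
α₀ = 1/(1 + K1/[H⁺] + K1K2/[H⁺]²) = 1/(1 + 10^+1.86 + 10^+0.64) = 0.01285
DIC = [CO2*]/α₀ = 5.192×10^-5 / 0.01285 = 4.04 mmol/kg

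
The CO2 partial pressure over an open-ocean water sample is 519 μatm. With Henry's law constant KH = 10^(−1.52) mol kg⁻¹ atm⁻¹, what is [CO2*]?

KH = 10^(−1.52) = 3.020×10^-2 mol kg⁻¹ atm⁻¹
[CO2*] = KH · pCO2 = 3.020×10^-2 × 519×10^-6 atm = 1.57×10^-5 mol/kg

[CO2*] = 15.7 μmol/kg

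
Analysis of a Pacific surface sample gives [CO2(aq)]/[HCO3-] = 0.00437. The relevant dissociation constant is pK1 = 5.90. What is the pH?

pH = 8.26

From K1 = [H⁺][HCO3-]/[CO2(aq)]:  pH = pK1 − log₁₀([CO2(aq)]/[HCO3-])
log₁₀(0.00437) = -2.360
pH = 5.90 − (-2.360) = 8.26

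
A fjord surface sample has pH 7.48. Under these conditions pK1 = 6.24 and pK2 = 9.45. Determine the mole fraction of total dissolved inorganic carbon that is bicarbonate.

α₁ = 1 / (1 + [H⁺]/K1 + K2/[H⁺]) = 1 / (1 + 10^-1.24 + 10^-1.97)
   = 1 / (1 + 0.057544 + 0.010715) = 1/1.0683 = 0.9361

α₁ = 0.936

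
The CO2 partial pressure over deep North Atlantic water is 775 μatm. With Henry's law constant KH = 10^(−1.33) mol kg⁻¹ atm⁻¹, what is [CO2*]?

[CO2*] = 36.2 μmol/kg

KH = 10^(−1.33) = 4.677×10^-2 mol kg⁻¹ atm⁻¹
[CO2*] = KH · pCO2 = 4.677×10^-2 × 775×10^-6 atm = 3.62×10^-5 mol/kg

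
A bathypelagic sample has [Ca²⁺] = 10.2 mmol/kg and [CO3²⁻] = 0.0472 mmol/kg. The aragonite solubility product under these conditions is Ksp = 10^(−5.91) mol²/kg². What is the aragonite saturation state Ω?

Ω = 0.391

Ksp = 10^(−5.91) = 1.230×10^-6
Ω = [Ca²⁺][CO3²⁻]/Ksp = (10.2×10^-3)(0.0472×10^-3) / 1.230×10^-6 = 0.391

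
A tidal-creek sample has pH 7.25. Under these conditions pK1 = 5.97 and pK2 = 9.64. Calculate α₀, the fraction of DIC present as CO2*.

α₀ = 0.0497

α₀ = 1 / (1 + K1/[H⁺] + K1K2/[H⁺]²) = 1 / (1 + 10^+1.28 + 10^-1.11)
   = 1 / (1 + 19.055 + 0.077625) = 1/20.132 = 0.04967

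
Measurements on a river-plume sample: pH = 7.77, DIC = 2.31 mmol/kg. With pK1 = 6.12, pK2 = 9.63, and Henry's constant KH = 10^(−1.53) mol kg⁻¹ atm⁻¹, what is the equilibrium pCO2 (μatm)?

pCO2 = 1690 μatm

α₀ = 1 / (1 + K1/[H⁺] + K1K2/[H⁺]²) = 1 / (1 + 10^+1.65 + 10^-0.21)
   = 1 / (1 + 44.668 + 0.61660) = 1/46.285 = 0.02161
[CO2*] = α₀ × DIC = 0.02161 × 2.31 = 0.04991 mmol/kg
pCO2 = [CO2*]/KH = 4.991×10^-5 / 2.951×10^-2 = 1690 μatm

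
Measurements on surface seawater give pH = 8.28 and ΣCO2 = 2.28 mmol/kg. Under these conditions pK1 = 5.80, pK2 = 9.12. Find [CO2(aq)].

[CO2*] = 6.58 μmol/kg

α₀ = 1 / (1 + K1/[H⁺] + K1K2/[H⁺]²) = 1 / (1 + 10^+2.48 + 10^+1.64)
   = 1 / (1 + 302.00 + 43.652) = 1/346.65 = 0.002885
[CO2*] = α₀ × DIC = 0.002885 × 2.28 = 0.00658 mmol/kg = 6.58 μmol/kg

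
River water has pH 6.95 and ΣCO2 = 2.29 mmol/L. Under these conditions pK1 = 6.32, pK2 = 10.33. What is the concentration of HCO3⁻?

[HCO3⁻] = 1.85 mmol/L

α₁ = 1 / (1 + [H⁺]/K1 + K2/[H⁺]) = 1 / (1 + 10^-0.63 + 10^-3.38)
   = 1 / (1 + 0.23442 + 0.00041687) = 1/1.2348 = 0.8098
[HCO3⁻] = α₁ × DIC = 0.8098 × 2.29 = 1.85 mmol/L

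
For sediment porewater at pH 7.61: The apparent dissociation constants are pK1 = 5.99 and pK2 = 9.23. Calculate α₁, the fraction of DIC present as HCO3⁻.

α₁ = 1 / (1 + [H⁺]/K1 + K2/[H⁺]) = 1 / (1 + 10^-1.62 + 10^-1.62)
   = 1 / (1 + 0.023988 + 0.023988) = 1/1.0480 = 0.9542

α₁ = 0.954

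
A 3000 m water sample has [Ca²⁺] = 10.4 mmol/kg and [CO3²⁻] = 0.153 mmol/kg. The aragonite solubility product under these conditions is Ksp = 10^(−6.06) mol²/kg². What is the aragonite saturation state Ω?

Ksp = 10^(−6.06) = 8.710×10^-7
Ω = [Ca²⁺][CO3²⁻]/Ksp = (10.4×10^-3)(0.153×10^-3) / 8.710×10^-7 = 1.83

Ω = 1.83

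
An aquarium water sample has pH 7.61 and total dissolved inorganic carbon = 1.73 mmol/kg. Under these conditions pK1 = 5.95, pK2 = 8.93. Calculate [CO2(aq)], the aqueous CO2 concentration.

α₀ = 1 / (1 + K1/[H⁺] + K1K2/[H⁺]²) = 1 / (1 + 10^+1.66 + 10^+0.34)
   = 1 / (1 + 45.709 + 2.1878) = 1/48.897 = 0.02045
[CO2*] = α₀ × DIC = 0.02045 × 1.73 = 0.0354 mmol/kg

[CO2*] = 0.0354 mmol/kg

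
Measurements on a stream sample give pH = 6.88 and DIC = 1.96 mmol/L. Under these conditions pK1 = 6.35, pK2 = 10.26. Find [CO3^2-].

α₂ = 1 / (1 + [H⁺]/K2 + [H⁺]²/(K1K2)) = 1 / (1 + 10^+3.38 + 10^+2.85)
   = 1 / (1 + 2398.8 + 707.95) = 1/3107.8 = 0.0003218
[CO3²⁻] = α₂ × DIC = 0.0003218 × 1.96 = 0.000631 mmol/L = 0.631 μmol/L

[CO3²⁻] = 0.631 μmol/L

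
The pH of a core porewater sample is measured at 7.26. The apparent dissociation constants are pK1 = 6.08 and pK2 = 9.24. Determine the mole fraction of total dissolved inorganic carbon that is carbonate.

α₂ = 1 / (1 + [H⁺]/K2 + [H⁺]²/(K1K2)) = 1 / (1 + 10^+1.98 + 10^+0.80)
   = 1 / (1 + 95.499 + 6.3096) = 1/102.81 = 0.009727

α₂ = 0.00973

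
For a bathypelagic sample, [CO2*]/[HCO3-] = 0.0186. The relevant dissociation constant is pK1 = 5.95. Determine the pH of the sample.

From K1 = [H⁺][HCO3-]/[CO2*]:  pH = pK1 − log₁₀([CO2*]/[HCO3-])
log₁₀(0.0186) = -1.730
pH = 5.95 − (-1.730) = 7.68

pH = 7.68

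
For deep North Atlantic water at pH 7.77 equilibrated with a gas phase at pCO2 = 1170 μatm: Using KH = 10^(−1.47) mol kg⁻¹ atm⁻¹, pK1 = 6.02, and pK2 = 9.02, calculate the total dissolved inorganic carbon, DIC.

DIC = 2.39 mmol/kg

[CO2*] = KH · pCO2 = 10^(−1.47) × 1170×10^-6 = 3.964×10^-5 mol/kg
α₀ = 1/(1 + K1/[H⁺] + K1K2/[H⁺]²) = 1/(1 + 10^+1.75 + 10^+0.50) = 0.01656
DIC = [CO2*]/α₀ = 3.964×10^-5 / 0.01656 = 2.39 mmol/kg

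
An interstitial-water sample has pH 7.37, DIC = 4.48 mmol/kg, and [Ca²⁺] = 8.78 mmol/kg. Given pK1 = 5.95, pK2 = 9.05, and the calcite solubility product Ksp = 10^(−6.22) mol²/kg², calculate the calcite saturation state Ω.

Ω = 1.29

α₂ = 1 / (1 + [H⁺]/K2 + [H⁺]²/(K1K2)) = 1 / (1 + 10^+1.68 + 10^+0.26)
   = 1 / (1 + 47.863 + 1.8197) = 1/50.683 = 0.01973
[CO3²⁻] = α₂ × DIC = 0.01973 × 4.48 = 0.08839 mmol/kg
Ksp = 10^(−6.22) = 6.026×10^-7
Ω = [Ca²⁺][CO3²⁻]/Ksp = (8.78×10^-3)(8.839×10^-5) / 6.026×10^-7 = 1.29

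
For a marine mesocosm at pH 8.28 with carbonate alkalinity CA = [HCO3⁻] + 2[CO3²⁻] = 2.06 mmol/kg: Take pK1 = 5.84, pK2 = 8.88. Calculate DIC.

CA = [HCO3⁻] + 2[CO3²⁻] = (α₁ + 2α₂)·DIC
At pH 8.28: [H⁺]/K1 = 10^-2.44 = 0.0036308, K2/[H⁺] = 10^-0.60 = 0.25119
α₁ = 1/(1 + 0.0036308 + 0.25119) = 1/1.2548 = 0.7969; α₂ = α₁·K2/[H⁺] = 0.2002
α₁ + 2α₂ = 1.1973
DIC = CA / (α₁ + 2α₂) = 2.06 / 1.1973 = 1.72 mmol/kg

DIC = 1.72 mmol/kg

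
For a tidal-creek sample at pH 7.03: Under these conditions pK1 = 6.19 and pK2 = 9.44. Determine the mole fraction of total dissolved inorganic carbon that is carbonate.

α₂ = 0.00339

α₂ = 1 / (1 + [H⁺]/K2 + [H⁺]²/(K1K2)) = 1 / (1 + 10^+2.41 + 10^+1.57)
   = 1 / (1 + 257.04 + 37.154) = 1/295.19 = 0.003388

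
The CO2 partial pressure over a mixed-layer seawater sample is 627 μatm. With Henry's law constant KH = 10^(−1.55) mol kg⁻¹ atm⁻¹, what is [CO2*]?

[CO2*] = 17.7 μmol/kg

KH = 10^(−1.55) = 2.818×10^-2 mol kg⁻¹ atm⁻¹
[CO2*] = KH · pCO2 = 2.818×10^-2 × 627×10^-6 atm = 1.77×10^-5 mol/kg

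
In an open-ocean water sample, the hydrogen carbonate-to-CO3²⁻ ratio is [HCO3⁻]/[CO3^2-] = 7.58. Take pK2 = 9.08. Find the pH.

pH = 8.20

From K2 = [H⁺][CO3^2-]/[HCO3⁻]:  pH = pK2 − log₁₀([HCO3⁻]/[CO3^2-])
log₁₀(7.58) = +0.880
pH = 9.08 − (+0.880) = 8.20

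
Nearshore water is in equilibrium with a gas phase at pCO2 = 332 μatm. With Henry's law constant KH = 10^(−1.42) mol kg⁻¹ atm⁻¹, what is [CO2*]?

[CO2*] = 12.6 μmol/kg

KH = 10^(−1.42) = 3.802×10^-2 mol kg⁻¹ atm⁻¹
[CO2*] = KH · pCO2 = 3.802×10^-2 × 332×10^-6 atm = 1.26×10^-5 mol/kg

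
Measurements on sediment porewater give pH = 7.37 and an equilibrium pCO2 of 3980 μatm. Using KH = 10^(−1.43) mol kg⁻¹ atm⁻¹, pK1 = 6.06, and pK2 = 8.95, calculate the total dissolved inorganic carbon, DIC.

[CO2*] = KH · pCO2 = 10^(−1.43) × 3980×10^-6 = 1.479×10^-4 mol/kg
α₀ = 1/(1 + K1/[H⁺] + K1K2/[H⁺]²) = 1/(1 + 10^+1.31 + 10^-0.27) = 0.04555
DIC = [CO2*]/α₀ = 1.479×10^-4 / 0.04555 = 3.25 mmol/kg

DIC = 3.25 mmol/kg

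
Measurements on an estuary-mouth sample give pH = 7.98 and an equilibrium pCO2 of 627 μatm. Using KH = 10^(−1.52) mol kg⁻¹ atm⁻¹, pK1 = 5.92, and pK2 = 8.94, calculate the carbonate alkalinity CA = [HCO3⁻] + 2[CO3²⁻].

CA = 2.65 mmol/kg

[CO2*] = KH · pCO2 = 10^(−1.52) × 627×10^-6 = 1.894×10^-5 mol/kg
α₀ = 1/(1 + K1/[H⁺] + K1K2/[H⁺]²) = 1/(1 + 10^+2.06 + 10^+1.10) = 0.007788
DIC = [CO2*]/α₀ = 1.894×10^-5 / 0.007788 = 2.431 mmol/kg
CA = (α₁ + 2α₂)·DIC = (0.8942 + 2×0.09804) × 2.431 = 2.65 mmol/kg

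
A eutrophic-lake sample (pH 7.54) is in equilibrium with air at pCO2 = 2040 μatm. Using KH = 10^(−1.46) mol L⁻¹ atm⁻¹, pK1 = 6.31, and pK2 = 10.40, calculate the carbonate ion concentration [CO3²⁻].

[CO3²⁻] = 1.66 μmol/L

[CO2*] = KH · pCO2 = 10^(−1.46) × 2040×10^-6 = 7.073×10^-5 mol/L
α₀ = 1/(1 + K1/[H⁺] + K1K2/[H⁺]²) = 1/(1 + 10^+1.23 + 10^-1.63) = 0.05554
DIC = [CO2*]/α₀ = 7.073×10^-5 / 0.05554 = 1.274 mmol/L
[CO3²⁻] = α₂·DIC; α₂ = 0.001302, so [CO3²⁻] = 0.001302 × 1.274 = 0.00166 mmol/L = 1.66 μmol/L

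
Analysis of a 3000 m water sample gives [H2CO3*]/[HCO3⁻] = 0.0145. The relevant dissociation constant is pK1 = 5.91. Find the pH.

pH = 7.75

From K1 = [H⁺][HCO3⁻]/[H2CO3*]:  pH = pK1 − log₁₀([H2CO3*]/[HCO3⁻])
log₁₀(0.0145) = -1.839
pH = 5.91 − (-1.839) = 7.75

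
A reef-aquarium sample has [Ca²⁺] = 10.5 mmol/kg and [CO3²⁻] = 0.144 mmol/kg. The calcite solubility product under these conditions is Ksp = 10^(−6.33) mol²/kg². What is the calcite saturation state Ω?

Ω = 3.23

Ksp = 10^(−6.33) = 4.677×10^-7
Ω = [Ca²⁺][CO3²⁻]/Ksp = (10.5×10^-3)(0.144×10^-3) / 4.677×10^-7 = 3.23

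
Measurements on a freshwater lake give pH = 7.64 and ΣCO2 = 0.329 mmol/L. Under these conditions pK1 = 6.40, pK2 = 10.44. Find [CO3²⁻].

[CO3²⁻] = 0.492 μmol/L

α₂ = 1 / (1 + [H⁺]/K2 + [H⁺]²/(K1K2)) = 1 / (1 + 10^+2.80 + 10^+1.56)
   = 1 / (1 + 630.96 + 36.308) = 1/668.27 = 0.001496
[CO3²⁻] = α₂ × DIC = 0.001496 × 0.329 = 0.000492 mmol/L = 0.492 μmol/L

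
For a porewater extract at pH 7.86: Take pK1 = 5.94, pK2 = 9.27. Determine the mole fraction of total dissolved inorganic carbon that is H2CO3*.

α₀ = 0.0114

α₀ = 1 / (1 + K1/[H⁺] + K1K2/[H⁺]²) = 1 / (1 + 10^+1.92 + 10^+0.51)
   = 1 / (1 + 83.176 + 3.2359) = 1/87.412 = 0.01144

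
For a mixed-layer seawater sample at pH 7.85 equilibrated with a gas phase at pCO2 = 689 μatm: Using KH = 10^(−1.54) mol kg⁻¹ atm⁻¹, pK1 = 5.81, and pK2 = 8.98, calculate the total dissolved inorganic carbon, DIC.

DIC = 2.36 mmol/kg

[CO2*] = KH · pCO2 = 10^(−1.54) × 689×10^-6 = 1.987×10^-5 mol/kg
α₀ = 1/(1 + K1/[H⁺] + K1K2/[H⁺]²) = 1/(1 + 10^+2.04 + 10^+0.91) = 0.008419
DIC = [CO2*]/α₀ = 1.987×10^-5 / 0.008419 = 2.36 mmol/kg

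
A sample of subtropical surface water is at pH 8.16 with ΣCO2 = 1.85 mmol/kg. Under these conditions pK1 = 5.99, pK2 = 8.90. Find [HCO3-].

α₁ = 1 / (1 + [H⁺]/K1 + K2/[H⁺]) = 1 / (1 + 10^-2.17 + 10^-0.74)
   = 1 / (1 + 0.0067608 + 0.18197) = 1/1.1887 = 0.8412
[HCO3⁻] = α₁ × DIC = 0.8412 × 1.85 = 1.56 mmol/kg

[HCO3⁻] = 1.56 mmol/kg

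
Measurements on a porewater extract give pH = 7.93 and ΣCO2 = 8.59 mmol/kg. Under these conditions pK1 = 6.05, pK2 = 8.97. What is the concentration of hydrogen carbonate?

α₁ = 1 / (1 + [H⁺]/K1 + K2/[H⁺]) = 1 / (1 + 10^-1.88 + 10^-1.04)
   = 1 / (1 + 0.013183 + 0.091201) = 1/1.1044 = 0.9055
[HCO3⁻] = α₁ × DIC = 0.9055 × 8.59 = 7.78 mmol/kg

[HCO3⁻] = 7.78 mmol/kg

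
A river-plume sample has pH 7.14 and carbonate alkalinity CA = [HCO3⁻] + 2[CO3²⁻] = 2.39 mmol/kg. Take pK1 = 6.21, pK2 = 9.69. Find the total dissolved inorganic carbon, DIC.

DIC = 2.66 mmol/kg

CA = [HCO3⁻] + 2[CO3²⁻] = (α₁ + 2α₂)·DIC
At pH 7.14: [H⁺]/K1 = 10^-0.93 = 0.11749, K2/[H⁺] = 10^-2.55 = 0.0028184
α₁ = 1/(1 + 0.11749 + 0.0028184) = 1/1.1203 = 0.8926; α₂ = α₁·K2/[H⁺] = 0.002516
α₁ + 2α₂ = 0.8976
DIC = CA / (α₁ + 2α₂) = 2.39 / 0.8976 = 2.66 mmol/kg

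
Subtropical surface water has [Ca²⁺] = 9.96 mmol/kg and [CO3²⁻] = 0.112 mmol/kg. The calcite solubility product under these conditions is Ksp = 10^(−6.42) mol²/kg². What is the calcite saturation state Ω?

Ω = 2.93

Ksp = 10^(−6.42) = 3.802×10^-7
Ω = [Ca²⁺][CO3²⁻]/Ksp = (9.96×10^-3)(0.112×10^-3) / 3.802×10^-7 = 2.93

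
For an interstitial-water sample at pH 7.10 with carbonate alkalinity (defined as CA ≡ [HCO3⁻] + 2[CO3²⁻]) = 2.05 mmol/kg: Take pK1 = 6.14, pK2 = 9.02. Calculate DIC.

DIC = 2.25 mmol/kg

CA = [HCO3⁻] + 2[CO3²⁻] = (α₁ + 2α₂)·DIC
At pH 7.10: [H⁺]/K1 = 10^-0.96 = 0.10965, K2/[H⁺] = 10^-1.92 = 0.012023
α₁ = 1/(1 + 0.10965 + 0.012023) = 1/1.1217 = 0.8915; α₂ = α₁·K2/[H⁺] = 0.01072
α₁ + 2α₂ = 0.9130
DIC = CA / (α₁ + 2α₂) = 2.05 / 0.9130 = 2.25 mmol/kg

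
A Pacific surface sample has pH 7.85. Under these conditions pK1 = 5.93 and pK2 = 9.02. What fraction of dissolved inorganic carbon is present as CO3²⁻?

α₂ = 0.0626

α₂ = 1 / (1 + [H⁺]/K2 + [H⁺]²/(K1K2)) = 1 / (1 + 10^+1.17 + 10^-0.75)
   = 1 / (1 + 14.791 + 0.17783) = 1/15.969 = 0.06262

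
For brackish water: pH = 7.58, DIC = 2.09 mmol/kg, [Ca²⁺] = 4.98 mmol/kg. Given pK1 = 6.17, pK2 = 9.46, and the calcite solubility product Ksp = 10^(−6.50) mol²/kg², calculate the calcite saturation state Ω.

α₂ = 1 / (1 + [H⁺]/K2 + [H⁺]²/(K1K2)) = 1 / (1 + 10^+1.88 + 10^+0.47)
   = 1 / (1 + 75.858 + 2.9512) = 1/79.809 = 0.01253
[CO3²⁻] = α₂ × DIC = 0.01253 × 2.09 = 0.02619 mmol/kg
Ksp = 10^(−6.50) = 3.162×10^-7
Ω = [Ca²⁺][CO3²⁻]/Ksp = (4.98×10^-3)(2.619×10^-5) / 3.162×10^-7 = 0.412

Ω = 0.412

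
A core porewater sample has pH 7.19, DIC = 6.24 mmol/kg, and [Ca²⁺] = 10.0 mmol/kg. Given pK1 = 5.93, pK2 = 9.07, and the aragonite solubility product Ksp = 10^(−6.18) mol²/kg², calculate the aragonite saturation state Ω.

Ω = 1.17

α₂ = 1 / (1 + [H⁺]/K2 + [H⁺]²/(K1K2)) = 1 / (1 + 10^+1.88 + 10^+0.62)
   = 1 / (1 + 75.858 + 4.1687) = 1/81.026 = 0.01234
[CO3²⁻] = α₂ × DIC = 0.01234 × 6.24 = 0.07701 mmol/kg
Ksp = 10^(−6.18) = 6.607×10^-7
Ω = [Ca²⁺][CO3²⁻]/Ksp = (10.0×10^-3)(7.701×10^-5) / 6.607×10^-7 = 1.17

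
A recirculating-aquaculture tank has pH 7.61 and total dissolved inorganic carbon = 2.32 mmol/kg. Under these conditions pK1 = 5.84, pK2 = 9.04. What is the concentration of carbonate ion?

[CO3²⁻] = 0.0818 mmol/kg

α₂ = 1 / (1 + [H⁺]/K2 + [H⁺]²/(K1K2)) = 1 / (1 + 10^+1.43 + 10^-0.34)
   = 1 / (1 + 26.915 + 0.45709) = 1/28.372 = 0.03525
[CO3²⁻] = α₂ × DIC = 0.03525 × 2.32 = 0.0818 mmol/kg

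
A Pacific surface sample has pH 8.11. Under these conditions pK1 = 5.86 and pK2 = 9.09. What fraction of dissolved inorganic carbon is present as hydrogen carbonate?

α₁ = 0.901

α₁ = 1 / (1 + [H⁺]/K1 + K2/[H⁺]) = 1 / (1 + 10^-2.25 + 10^-0.98)
   = 1 / (1 + 0.0056234 + 0.10471) = 1/1.1103 = 0.9006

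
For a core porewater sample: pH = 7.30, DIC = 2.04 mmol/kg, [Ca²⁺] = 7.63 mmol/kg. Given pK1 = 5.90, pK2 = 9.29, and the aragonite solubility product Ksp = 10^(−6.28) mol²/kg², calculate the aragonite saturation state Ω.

Ω = 0.289

α₂ = 1 / (1 + [H⁺]/K2 + [H⁺]²/(K1K2)) = 1 / (1 + 10^+1.99 + 10^+0.59)
   = 1 / (1 + 97.724 + 3.8905) = 1/102.61 = 0.009745
[CO3²⁻] = α₂ × DIC = 0.009745 × 2.04 = 0.01988 mmol/kg = 19.88 μmol/kg
Ksp = 10^(−6.28) = 5.248×10^-7
Ω = [Ca²⁺][CO3²⁻]/Ksp = (7.63×10^-3)(1.988×10^-5) / 5.248×10^-7 = 0.289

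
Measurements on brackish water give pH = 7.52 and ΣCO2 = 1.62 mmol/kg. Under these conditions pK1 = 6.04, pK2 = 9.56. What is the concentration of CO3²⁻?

[CO3²⁻] = 14.2 μmol/kg

α₂ = 1 / (1 + [H⁺]/K2 + [H⁺]²/(K1K2)) = 1 / (1 + 10^+2.04 + 10^+0.56)
   = 1 / (1 + 109.65 + 3.6308) = 1/114.28 = 0.008751
[CO3²⁻] = α₂ × DIC = 0.008751 × 1.62 = 0.0142 mmol/kg = 14.2 μmol/kg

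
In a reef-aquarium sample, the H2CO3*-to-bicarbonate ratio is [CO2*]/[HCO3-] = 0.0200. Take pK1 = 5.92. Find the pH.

pH = 7.62

From K1 = [H⁺][HCO3-]/[CO2*]:  pH = pK1 − log₁₀([CO2*]/[HCO3-])
log₁₀(0.0200) = -1.699
pH = 5.92 − (-1.699) = 7.62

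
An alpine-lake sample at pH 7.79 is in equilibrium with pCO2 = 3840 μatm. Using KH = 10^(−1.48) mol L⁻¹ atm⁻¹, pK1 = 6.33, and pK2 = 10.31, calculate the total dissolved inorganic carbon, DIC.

[CO2*] = KH · pCO2 = 10^(−1.48) × 3840×10^-6 = 1.272×10^-4 mol/L
α₀ = 1/(1 + K1/[H⁺] + K1K2/[H⁺]²) = 1/(1 + 10^+1.46 + 10^-1.06) = 0.03341
DIC = [CO2*]/α₀ = 1.272×10^-4 / 0.03341 = 3.81 mmol/L

DIC = 3.81 mmol/L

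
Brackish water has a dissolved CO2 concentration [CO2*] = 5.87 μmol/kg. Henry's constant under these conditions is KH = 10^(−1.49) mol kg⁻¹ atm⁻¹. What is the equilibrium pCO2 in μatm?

KH = 10^(−1.49) = 3.236×10^-2 mol kg⁻¹ atm⁻¹
pCO2 = [CO2*]/KH = 5.87×10^-6 / 3.236×10^-2 = 1.81×10^-4 atm = 181 μatm

pCO2 = 181 μatm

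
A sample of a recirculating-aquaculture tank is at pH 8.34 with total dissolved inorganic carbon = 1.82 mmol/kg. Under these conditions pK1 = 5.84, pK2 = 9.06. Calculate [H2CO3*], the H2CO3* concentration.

[CO2*] = 4.82 μmol/kg

α₀ = 1 / (1 + K1/[H⁺] + K1K2/[H⁺]²) = 1 / (1 + 10^+2.50 + 10^+1.78)
   = 1 / (1 + 316.23 + 60.256) = 1/377.48 = 0.002649
[CO2*] = α₀ × DIC = 0.002649 × 1.82 = 0.00482 mmol/kg = 4.82 μmol/kg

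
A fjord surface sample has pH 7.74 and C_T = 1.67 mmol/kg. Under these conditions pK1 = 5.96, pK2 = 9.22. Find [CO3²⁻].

[CO3²⁻] = 0.0527 mmol/kg

α₂ = 1 / (1 + [H⁺]/K2 + [H⁺]²/(K1K2)) = 1 / (1 + 10^+1.48 + 10^-0.30)
   = 1 / (1 + 30.200 + 0.50119) = 1/31.701 = 0.03155
[CO3²⁻] = α₂ × DIC = 0.03155 × 1.67 = 0.0527 mmol/kg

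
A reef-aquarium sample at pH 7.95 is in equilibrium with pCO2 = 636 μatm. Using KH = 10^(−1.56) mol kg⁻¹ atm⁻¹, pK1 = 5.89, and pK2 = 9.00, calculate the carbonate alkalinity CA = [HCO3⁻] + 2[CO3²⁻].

[CO2*] = KH · pCO2 = 10^(−1.56) × 636×10^-6 = 1.752×10^-5 mol/kg
α₀ = 1/(1 + K1/[H⁺] + K1K2/[H⁺]²) = 1/(1 + 10^+2.06 + 10^+1.01) = 0.007933
DIC = [CO2*]/α₀ = 1.752×10^-5 / 0.007933 = 2.208 mmol/kg
CA = (α₁ + 2α₂)·DIC = (0.9109 + 2×0.08118) × 2.208 = 2.37 mmol/kg

CA = 2.37 mmol/kg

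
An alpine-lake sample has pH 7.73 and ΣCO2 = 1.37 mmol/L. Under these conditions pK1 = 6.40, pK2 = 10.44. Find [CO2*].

α₀ = 1 / (1 + K1/[H⁺] + K1K2/[H⁺]²) = 1 / (1 + 10^+1.33 + 10^-1.38)
   = 1 / (1 + 21.380 + 0.041687) = 1/22.421 = 0.04460
[CO2*] = α₀ × DIC = 0.04460 × 1.37 = 0.0611 mmol/L

[CO2*] = 0.0611 mmol/L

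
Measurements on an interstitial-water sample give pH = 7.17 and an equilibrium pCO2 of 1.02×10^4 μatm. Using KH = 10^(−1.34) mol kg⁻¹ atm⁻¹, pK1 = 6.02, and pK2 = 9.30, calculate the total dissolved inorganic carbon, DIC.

DIC = 7.10 mmol/kg

[CO2*] = KH · pCO2 = 10^(−1.34) × 1.02×10^4×10^-6 = 4.662×10^-4 mol/kg
α₀ = 1/(1 + K1/[H⁺] + K1K2/[H⁺]²) = 1/(1 + 10^+1.15 + 10^-0.98) = 0.06566
DIC = [CO2*]/α₀ = 4.662×10^-4 / 0.06566 = 7.10 mmol/kg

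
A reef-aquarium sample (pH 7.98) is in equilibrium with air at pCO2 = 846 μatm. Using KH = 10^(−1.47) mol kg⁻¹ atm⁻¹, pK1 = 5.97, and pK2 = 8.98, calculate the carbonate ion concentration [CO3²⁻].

[CO2*] = KH · pCO2 = 10^(−1.47) × 846×10^-6 = 2.867×10^-5 mol/kg
α₀ = 1/(1 + K1/[H⁺] + K1K2/[H⁺]²) = 1/(1 + 10^+2.01 + 10^+1.01) = 0.008806
DIC = [CO2*]/α₀ = 2.867×10^-5 / 0.008806 = 3.255 mmol/kg
[CO3²⁻] = α₂·DIC; α₂ = 0.09011, so [CO3²⁻] = 0.09011 × 3.255 = 0.293 mmol/kg

[CO3²⁻] = 0.293 mmol/kg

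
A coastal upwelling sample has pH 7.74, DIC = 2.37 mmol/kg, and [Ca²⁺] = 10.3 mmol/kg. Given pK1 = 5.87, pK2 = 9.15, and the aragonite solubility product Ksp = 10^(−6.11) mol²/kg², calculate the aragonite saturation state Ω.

Ω = 1.16

α₂ = 1 / (1 + [H⁺]/K2 + [H⁺]²/(K1K2)) = 1 / (1 + 10^+1.41 + 10^-0.46)
   = 1 / (1 + 25.704 + 0.34674) = 1/27.051 = 0.03697
[CO3²⁻] = α₂ × DIC = 0.03697 × 2.37 = 0.08761 mmol/kg
Ksp = 10^(−6.11) = 7.762×10^-7
Ω = [Ca²⁺][CO3²⁻]/Ksp = (10.3×10^-3)(8.761×10^-5) / 7.762×10^-7 = 1.16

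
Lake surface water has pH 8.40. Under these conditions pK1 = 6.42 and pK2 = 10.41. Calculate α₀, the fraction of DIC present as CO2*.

α₀ = 0.0103

α₀ = 1 / (1 + K1/[H⁺] + K1K2/[H⁺]²) = 1 / (1 + 10^+1.98 + 10^-0.03)
   = 1 / (1 + 95.499 + 0.93325) = 1/97.433 = 0.01026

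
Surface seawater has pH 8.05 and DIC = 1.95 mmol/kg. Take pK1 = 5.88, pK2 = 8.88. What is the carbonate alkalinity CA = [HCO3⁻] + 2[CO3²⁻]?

CA = 2.19 mmol/kg

CA = [HCO3⁻] + 2[CO3²⁻] = (α₁ + 2α₂)·DIC
At pH 8.05: [H⁺]/K1 = 10^-2.17 = 0.0067608, K2/[H⁺] = 10^-0.83 = 0.14791
α₁ = 1/(1 + 0.0067608 + 0.14791) = 1/1.1547 = 0.8660; α₂ = α₁·K2/[H⁺] = 0.1281
α₁ + 2α₂ = 1.1222
CA = 1.1222 × 1.95 = 2.19 mmol/kg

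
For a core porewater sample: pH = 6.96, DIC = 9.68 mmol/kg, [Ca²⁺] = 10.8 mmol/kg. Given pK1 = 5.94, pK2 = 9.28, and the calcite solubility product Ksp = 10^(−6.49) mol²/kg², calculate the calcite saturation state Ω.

Ω = 1.41

α₂ = 1 / (1 + [H⁺]/K2 + [H⁺]²/(K1K2)) = 1 / (1 + 10^+2.32 + 10^+1.30)
   = 1 / (1 + 208.93 + 19.953) = 1/229.88 = 0.004350
[CO3²⁻] = α₂ × DIC = 0.004350 × 9.68 = 0.04211 mmol/kg
Ksp = 10^(−6.49) = 3.236×10^-7
Ω = [Ca²⁺][CO3²⁻]/Ksp = (10.8×10^-3)(4.211×10^-5) / 3.236×10^-7 = 1.41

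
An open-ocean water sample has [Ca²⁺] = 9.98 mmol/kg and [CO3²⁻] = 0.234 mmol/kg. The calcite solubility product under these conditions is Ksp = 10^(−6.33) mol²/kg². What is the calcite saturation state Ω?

Ksp = 10^(−6.33) = 4.677×10^-7
Ω = [Ca²⁺][CO3²⁻]/Ksp = (9.98×10^-3)(0.234×10^-3) / 4.677×10^-7 = 4.99

Ω = 4.99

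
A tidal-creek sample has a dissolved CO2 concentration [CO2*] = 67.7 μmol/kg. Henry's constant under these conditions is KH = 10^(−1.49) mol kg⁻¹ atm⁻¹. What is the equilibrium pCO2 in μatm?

KH = 10^(−1.49) = 3.236×10^-2 mol kg⁻¹ atm⁻¹
pCO2 = [CO2*]/KH = 67.7×10^-6 / 3.236×10^-2 = 2.09×10^-3 atm = 2090 μatm

pCO2 = 2090 μatm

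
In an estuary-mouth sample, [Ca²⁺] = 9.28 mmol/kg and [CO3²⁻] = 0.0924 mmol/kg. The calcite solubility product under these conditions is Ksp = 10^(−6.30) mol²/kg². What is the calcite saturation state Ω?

Ω = 1.71

Ksp = 10^(−6.30) = 5.012×10^-7
Ω = [Ca²⁺][CO3²⁻]/Ksp = (9.28×10^-3)(0.0924×10^-3) / 5.012×10^-7 = 1.71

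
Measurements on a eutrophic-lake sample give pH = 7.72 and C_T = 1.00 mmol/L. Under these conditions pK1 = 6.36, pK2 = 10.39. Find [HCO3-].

[HCO3⁻] = 0.956 mmol/L

α₁ = 1 / (1 + [H⁺]/K1 + K2/[H⁺]) = 1 / (1 + 10^-1.36 + 10^-2.67)
   = 1 / (1 + 0.043652 + 0.0021380) = 1/1.0458 = 0.9562
[HCO3⁻] = α₁ × DIC = 0.9562 × 1.00 = 0.956 mmol/L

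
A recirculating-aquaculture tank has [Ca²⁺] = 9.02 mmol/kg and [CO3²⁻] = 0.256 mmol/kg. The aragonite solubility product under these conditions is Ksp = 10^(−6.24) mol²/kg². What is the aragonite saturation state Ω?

Ksp = 10^(−6.24) = 5.754×10^-7
Ω = [Ca²⁺][CO3²⁻]/Ksp = (9.02×10^-3)(0.256×10^-3) / 5.754×10^-7 = 4.01

Ω = 4.01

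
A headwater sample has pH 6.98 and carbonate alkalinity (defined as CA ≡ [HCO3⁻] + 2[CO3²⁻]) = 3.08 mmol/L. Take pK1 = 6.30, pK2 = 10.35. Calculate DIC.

DIC = 3.72 mmol/L

CA = [HCO3⁻] + 2[CO3²⁻] = (α₁ + 2α₂)·DIC
At pH 6.98: [H⁺]/K1 = 10^-0.68 = 0.20893, K2/[H⁺] = 10^-3.37 = 0.00042658
α₁ = 1/(1 + 0.20893 + 0.00042658) = 1/1.2094 = 0.8269; α₂ = α₁·K2/[H⁺] = 0.0003527
α₁ + 2α₂ = 0.8276
DIC = CA / (α₁ + 2α₂) = 3.08 / 0.8276 = 3.72 mmol/L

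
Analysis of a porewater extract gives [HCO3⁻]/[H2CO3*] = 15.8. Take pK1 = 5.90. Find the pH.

pH = 7.10

From K1 = [H⁺][HCO3⁻]/[H2CO3*]:  pH = pK1 + log₁₀([HCO3⁻]/[H2CO3*])
log₁₀(15.8) = +1.199
pH = 5.90 + (+1.199) = 7.10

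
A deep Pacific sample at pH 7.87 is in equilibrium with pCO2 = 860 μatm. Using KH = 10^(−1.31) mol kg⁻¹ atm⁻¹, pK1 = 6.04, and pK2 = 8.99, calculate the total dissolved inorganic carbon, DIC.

DIC = 3.11 mmol/kg

[CO2*] = KH · pCO2 = 10^(−1.31) × 860×10^-6 = 4.212×10^-5 mol/kg
α₀ = 1/(1 + K1/[H⁺] + K1K2/[H⁺]²) = 1/(1 + 10^+1.83 + 10^+0.71) = 0.01356
DIC = [CO2*]/α₀ = 4.212×10^-5 / 0.01356 = 3.11 mmol/kg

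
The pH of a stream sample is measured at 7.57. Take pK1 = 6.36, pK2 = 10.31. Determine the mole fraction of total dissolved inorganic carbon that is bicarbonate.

α₁ = 0.940

α₁ = 1 / (1 + [H⁺]/K1 + K2/[H⁺]) = 1 / (1 + 10^-1.21 + 10^-2.74)
   = 1 / (1 + 0.061660 + 0.0018197) = 1/1.0635 = 0.9403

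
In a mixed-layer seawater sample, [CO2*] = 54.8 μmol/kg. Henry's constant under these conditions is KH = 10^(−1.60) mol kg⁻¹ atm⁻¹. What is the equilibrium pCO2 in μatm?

pCO2 = 2180 μatm

KH = 10^(−1.60) = 2.512×10^-2 mol kg⁻¹ atm⁻¹
pCO2 = [CO2*]/KH = 54.8×10^-6 / 2.512×10^-2 = 2.18×10^-3 atm = 2180 μatm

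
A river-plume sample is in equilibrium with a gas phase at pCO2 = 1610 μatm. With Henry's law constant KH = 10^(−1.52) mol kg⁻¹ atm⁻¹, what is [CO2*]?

KH = 10^(−1.52) = 3.020×10^-2 mol kg⁻¹ atm⁻¹
[CO2*] = KH · pCO2 = 3.020×10^-2 × 1610×10^-6 atm = 4.86×10^-5 mol/kg

[CO2*] = 48.6 μmol/kg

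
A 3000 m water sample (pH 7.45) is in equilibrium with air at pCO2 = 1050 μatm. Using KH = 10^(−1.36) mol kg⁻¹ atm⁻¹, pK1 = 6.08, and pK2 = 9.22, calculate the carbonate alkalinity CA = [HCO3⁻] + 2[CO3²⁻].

CA = 1.11 mmol/kg

[CO2*] = KH · pCO2 = 10^(−1.36) × 1050×10^-6 = 4.583×10^-5 mol/kg
α₀ = 1/(1 + K1/[H⁺] + K1K2/[H⁺]²) = 1/(1 + 10^+1.37 + 10^-0.40) = 0.04026
DIC = [CO2*]/α₀ = 4.583×10^-5 / 0.04026 = 1.139 mmol/kg
CA = (α₁ + 2α₂)·DIC = (0.9437 + 2×0.01603) × 1.139 = 1.11 mmol/kg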